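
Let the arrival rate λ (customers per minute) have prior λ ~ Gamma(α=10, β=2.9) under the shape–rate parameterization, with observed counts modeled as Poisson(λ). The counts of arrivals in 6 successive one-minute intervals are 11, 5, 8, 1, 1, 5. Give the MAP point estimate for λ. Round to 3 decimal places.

λ̂_MAP = 4.494

Σxᵢ = 11+5+8+1+1+5 = 31, with n = 6.
Posterior ∝ λ^9e^(−2.9λ) · λ^31e^(−6λ) = λ^40e^(−8.9λ), i.e. Gamma(shape=41, rate=8.9).
The mode of a Gamma(a, b) with a ≥ 1 (shape–rate) is (a−1)/b = 40/8.9 ≈ 4.494.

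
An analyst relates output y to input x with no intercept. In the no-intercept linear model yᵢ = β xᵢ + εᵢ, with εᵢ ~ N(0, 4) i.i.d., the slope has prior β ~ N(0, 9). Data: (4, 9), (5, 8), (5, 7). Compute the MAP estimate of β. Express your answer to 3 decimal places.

β̂_MAP = 1.671

log p(β | y) = −Σ(yᵢ − βxᵢ)²/(2·4) − β²/(2·9) + const.
Setting the derivative to zero: Σxᵢ(yᵢ − βxᵢ)/4 − β/9 = 0, so β = Σxᵢyᵢ / (Σxᵢ² + σ²/τ²).
Σxᵢyᵢ = 4·9 + 5·8 + 5·7 = 111; Σxᵢ² = 66; σ²/τ² = 4/9.
β̂_MAP = 111 / (66 + 4/9) = 111/(598/9) = 999/598 ≈ 1.671.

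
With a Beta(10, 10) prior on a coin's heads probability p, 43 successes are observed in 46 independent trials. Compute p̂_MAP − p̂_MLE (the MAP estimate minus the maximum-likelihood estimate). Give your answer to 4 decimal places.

MAP − MLE = -0.1223

Posterior is Beta(53, 13); MAP = (53−1)/(66−2) = 52/64 ≈ 0.81250.
MLE ignores the prior: p̂_MLE = k/n = 43/46 ≈ 0.93478.
Difference = 52/64 − 43/46 = -45/368 ≈ -0.1223.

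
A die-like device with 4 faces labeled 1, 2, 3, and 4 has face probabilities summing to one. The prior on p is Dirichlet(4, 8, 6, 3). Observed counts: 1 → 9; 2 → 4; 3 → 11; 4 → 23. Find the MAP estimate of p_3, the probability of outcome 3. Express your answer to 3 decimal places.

The posterior is Dirichlet(αᵢ + nᵢ) = Dirichlet(13, 12, 17, 26).
For a Dirichlet(a₁,…,a_K) with all aᵢ > 1, the mode has j-th component (aⱼ − 1)/(Σaᵢ − K).
Here Σaᵢ = 68 and K = 4, so p_3 = (17 − 1)/(68 − 4) = 16/64 ≈ 0.250.

MAP estimate: 0.250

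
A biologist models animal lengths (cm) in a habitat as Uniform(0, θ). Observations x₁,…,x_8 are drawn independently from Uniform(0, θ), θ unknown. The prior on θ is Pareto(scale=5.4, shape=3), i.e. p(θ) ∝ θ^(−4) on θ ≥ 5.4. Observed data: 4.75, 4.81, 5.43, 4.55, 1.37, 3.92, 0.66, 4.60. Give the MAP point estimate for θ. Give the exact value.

θ̂_MAP = 5.43

The Uniform(0, θ) likelihood is θ^(−n) for θ ≥ max(xᵢ), zero otherwise. Here max(xᵢ) = 5.43.
Posterior ∝ θ^(−4) · θ^(−8) = θ^(−12) on θ ≥ max(5.4, 5.43) = 5.43.
This density is strictly decreasing in θ, so the posterior mode lies at the lower boundary of the support.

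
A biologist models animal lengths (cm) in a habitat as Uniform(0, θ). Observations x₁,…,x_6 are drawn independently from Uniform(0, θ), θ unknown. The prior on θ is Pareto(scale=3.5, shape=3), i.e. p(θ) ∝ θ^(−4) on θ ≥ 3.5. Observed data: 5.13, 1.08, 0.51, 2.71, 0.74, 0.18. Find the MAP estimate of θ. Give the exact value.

The Uniform(0, θ) likelihood is θ^(−n) for θ ≥ max(xᵢ), zero otherwise. Here max(xᵢ) = 5.13.
Posterior ∝ θ^(−4) · θ^(−6) = θ^(−10) on θ ≥ max(3.5, 5.13) = 5.13.
This density is strictly decreasing in θ, so the posterior mode lies at the lower boundary of the support.

θ̂_MAP = 5.13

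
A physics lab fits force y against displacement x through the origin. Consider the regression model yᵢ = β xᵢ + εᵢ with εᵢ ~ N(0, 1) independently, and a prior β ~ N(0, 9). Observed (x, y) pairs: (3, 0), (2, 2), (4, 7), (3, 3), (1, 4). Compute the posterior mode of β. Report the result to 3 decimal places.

log p(β | y) = −Σ(yᵢ − βxᵢ)²/(2·1) − β²/(2·9) + const.
Setting the derivative to zero: Σxᵢ(yᵢ − βxᵢ)/1 − β/9 = 0, so β = Σxᵢyᵢ / (Σxᵢ² + σ²/τ²).
Σxᵢyᵢ = 3·0 + 2·2 + 4·7 + 3·3 + 1·4 = 45; Σxᵢ² = 39; σ²/τ² = 1/9.
β̂_MAP = 45 / (39 + 1/9) = 45/(352/9) = 405/352 ≈ 1.151.

β̂_MAP = 1.151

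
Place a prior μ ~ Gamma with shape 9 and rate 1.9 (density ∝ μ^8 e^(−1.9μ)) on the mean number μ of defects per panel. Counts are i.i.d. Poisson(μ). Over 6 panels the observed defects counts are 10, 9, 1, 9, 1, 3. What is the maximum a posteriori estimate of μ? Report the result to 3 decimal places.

Σxᵢ = 10+9+1+9+1+3 = 33, with n = 6.
Posterior ∝ μ^8e^(−1.9μ) · μ^33e^(−6μ) = μ^41e^(−7.9μ), i.e. Gamma(shape=42, rate=7.9).
The mode of a Gamma(a, b) with a ≥ 1 (shape–rate) is (a−1)/b = 41/7.9 ≈ 5.190.

μ̂_MAP = 5.190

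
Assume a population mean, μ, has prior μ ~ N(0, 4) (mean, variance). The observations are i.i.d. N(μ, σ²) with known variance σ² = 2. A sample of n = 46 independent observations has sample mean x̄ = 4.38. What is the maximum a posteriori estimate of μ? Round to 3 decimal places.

μ̂_MAP = 4.333

n = 46, x̄ = 4.38.
For a Normal prior and Normal likelihood with known variance, the posterior is Normal; its mode equals its mean, the precision-weighted average.
Prior precision 1/σ₀² = 1/4 = 0.25; data precision n/σ² = 46/2 = 23.
μ̂ = (0.25·0 + 23·4.38) / (0.25 + 23) = 100.74/23.25 = 3358/775 ≈ 4.333.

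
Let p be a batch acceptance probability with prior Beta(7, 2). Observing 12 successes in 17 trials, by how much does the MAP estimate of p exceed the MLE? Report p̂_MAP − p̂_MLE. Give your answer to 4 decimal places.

MAP − MLE = 0.0441

Posterior is Beta(19, 7); MAP = (19−1)/(26−2) = 18/24 ≈ 0.75000.
MLE ignores the prior: p̂_MLE = k/n = 12/17 ≈ 0.70588.
Difference = 18/24 − 12/17 = 3/68 ≈ 0.0441.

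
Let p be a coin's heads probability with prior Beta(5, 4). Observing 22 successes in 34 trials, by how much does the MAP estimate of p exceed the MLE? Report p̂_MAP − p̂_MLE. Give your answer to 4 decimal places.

MAP − MLE = -0.0129

Posterior is Beta(27, 16); MAP = (27−1)/(43−2) = 26/41 ≈ 0.63415.
MLE ignores the prior: p̂_MLE = k/n = 22/34 ≈ 0.64706.
Difference = 26/41 − 22/34 = -9/697 ≈ -0.0129.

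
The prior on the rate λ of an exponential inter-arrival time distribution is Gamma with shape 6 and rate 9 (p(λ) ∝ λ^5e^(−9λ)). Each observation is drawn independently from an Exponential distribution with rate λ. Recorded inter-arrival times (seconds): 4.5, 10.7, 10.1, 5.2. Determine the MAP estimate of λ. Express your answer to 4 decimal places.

λ̂_MAP = 0.2278

The Exponential(rate=λ) likelihood is ∝ λ^n e^(−λΣtᵢ). Here n = 4 and Σtᵢ = 4.5 + 10.7 + 10.1 + 5.2 = 30.5.
Posterior ∝ λ^5e^(−9λ) · λ^4e^(−30.5λ) = λ^9e^(−39.5λ), i.e. Gamma(10, 39.5).
Mode = (a−1)/b = 9/39.5 ≈ 0.2278.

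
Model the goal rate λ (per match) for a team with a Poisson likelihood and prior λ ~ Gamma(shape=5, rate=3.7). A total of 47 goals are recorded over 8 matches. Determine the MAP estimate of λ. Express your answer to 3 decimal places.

Σxᵢ = 47, n = 8.
Posterior ∝ λ^4e^(−3.7λ) · λ^47e^(−8λ) = λ^51e^(−11.7λ), i.e. Gamma(shape=52, rate=11.7).
The mode of a Gamma(a, b) with a ≥ 1 (shape–rate) is (a−1)/b = 51/11.7 ≈ 4.359.

λ̂_MAP = 4.359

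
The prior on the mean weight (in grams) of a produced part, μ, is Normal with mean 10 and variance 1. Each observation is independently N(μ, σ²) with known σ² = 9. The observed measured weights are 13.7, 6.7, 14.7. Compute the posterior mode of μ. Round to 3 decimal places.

μ̂_MAP = 10.425

n = 3; x̄ = (13.7 + 6.7 + 14.7)/3 = 35.1/3 = 11.7.
For a Normal prior and Normal likelihood with known variance, the posterior is Normal; its mode equals its mean, the precision-weighted average.
Prior precision 1/σ₀² = 1/1 = 1; data precision n/σ² = 3/9 = 1/3.
μ̂ = (1·10 + (1/3)·11.7) / (1 + 1/3) = 13.9/(4/3) = 10.425.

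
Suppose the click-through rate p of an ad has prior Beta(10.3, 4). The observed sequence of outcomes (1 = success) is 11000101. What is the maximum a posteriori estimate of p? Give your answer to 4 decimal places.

p̂_MAP = 0.6552

Prior: Beta(10.3, 4).
Data: 4 successes in 8 trials (from the sequence). The binomial likelihood contributes p^4(1−p)^4, so the posterior is Beta(10.3+4, 4+4) = Beta(14.3, 8).
For Beta(a, b) with a, b > 1 the mode is (a−1)/(a+b−2) = 13.3/20.3 ≈ 0.6552.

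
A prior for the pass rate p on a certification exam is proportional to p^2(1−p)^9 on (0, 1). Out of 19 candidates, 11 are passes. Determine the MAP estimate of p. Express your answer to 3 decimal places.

p̂_MAP = 0.433

The prior density ∝ p^2(1−p)^9 is the kernel of Beta(3, 10).
Data: 11 successes in 19 trials. The binomial likelihood contributes p^11(1−p)^8, so the posterior is Beta(3+11, 10+8) = Beta(14, 18).
For Beta(a, b) with a, b > 1 the mode is (a−1)/(a+b−2) = 13/30 ≈ 0.433.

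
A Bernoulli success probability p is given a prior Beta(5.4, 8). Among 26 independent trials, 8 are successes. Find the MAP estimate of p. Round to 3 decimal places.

Prior: Beta(5.4, 8).
Data: 8 successes in 26 trials. The binomial likelihood contributes p^8(1−p)^18, so the posterior is Beta(5.4+8, 8+18) = Beta(13.4, 26).
For Beta(a, b) with a, b > 1 the mode is (a−1)/(a+b−2) = 12.4/37.4 ≈ 0.332.

p̂_MAP = 0.332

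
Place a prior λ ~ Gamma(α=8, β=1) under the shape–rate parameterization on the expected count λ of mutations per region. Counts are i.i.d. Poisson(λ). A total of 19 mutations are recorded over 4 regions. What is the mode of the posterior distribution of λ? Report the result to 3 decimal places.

λ̂_MAP = 5.200

Σxᵢ = 19, n = 4.
Posterior ∝ λ^7e^(−1λ) · λ^19e^(−4λ) = λ^26e^(−5λ), i.e. Gamma(shape=27, rate=5).
The mode of a Gamma(a, b) with a ≥ 1 (shape–rate) is (a−1)/b = 26/5 ≈ 5.200.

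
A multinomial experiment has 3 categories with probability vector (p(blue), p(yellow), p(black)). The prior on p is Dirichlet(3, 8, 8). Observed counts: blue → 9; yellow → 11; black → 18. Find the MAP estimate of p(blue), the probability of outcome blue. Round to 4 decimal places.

MAP estimate of p(blue) = 0.2037

The posterior is Dirichlet(αᵢ + nᵢ) = Dirichlet(12, 19, 26).
For a Dirichlet(a₁,…,a_K) with all aᵢ > 1, the mode has j-th component (aⱼ − 1)/(Σaᵢ − K).
Here Σaᵢ = 57 and K = 3, so p(blue) = (12 − 1)/(57 − 3) = 11/54 ≈ 0.2037.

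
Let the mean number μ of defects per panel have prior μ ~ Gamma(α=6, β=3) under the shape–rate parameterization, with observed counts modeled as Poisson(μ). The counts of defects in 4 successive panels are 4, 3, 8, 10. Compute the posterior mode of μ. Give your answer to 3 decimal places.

μ̂_MAP = 4.286

Σxᵢ = 4+3+8+10 = 25, with n = 4.
Posterior ∝ μ^5e^(−3μ) · μ^25e^(−4μ) = μ^30e^(−7μ), i.e. Gamma(shape=31, rate=7).
The mode of a Gamma(a, b) with a ≥ 1 (shape–rate) is (a−1)/b = 30/7 ≈ 4.286.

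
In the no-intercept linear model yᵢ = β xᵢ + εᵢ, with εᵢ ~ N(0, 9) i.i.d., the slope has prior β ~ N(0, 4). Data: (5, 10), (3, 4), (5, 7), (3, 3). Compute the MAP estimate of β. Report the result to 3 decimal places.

β̂_MAP = 1.509

log p(β | y) = −Σ(yᵢ − βxᵢ)²/(2·9) − β²/(2·4) + const.
Setting the derivative to zero: Σxᵢ(yᵢ − βxᵢ)/9 − β/4 = 0, so β = Σxᵢyᵢ / (Σxᵢ² + σ²/τ²).
Σxᵢyᵢ = 5·10 + 3·4 + 5·7 + 3·3 = 106; Σxᵢ² = 68; σ²/τ² = 2.25.
β̂_MAP = 106 / (68 + 2.25) = 106/70.25 ≈ 1.509.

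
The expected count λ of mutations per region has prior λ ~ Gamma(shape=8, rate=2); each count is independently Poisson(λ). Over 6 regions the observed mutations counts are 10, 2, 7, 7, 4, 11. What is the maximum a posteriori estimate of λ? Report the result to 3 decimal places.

λ̂_MAP = 6.000

Σxᵢ = 10+2+7+7+4+11 = 41, with n = 6.
Posterior ∝ λ^7e^(−2λ) · λ^41e^(−6λ) = λ^48e^(−8λ), i.e. Gamma(shape=49, rate=8).
The mode of a Gamma(a, b) with a ≥ 1 (shape–rate) is (a−1)/b = 48/8 ≈ 6.000.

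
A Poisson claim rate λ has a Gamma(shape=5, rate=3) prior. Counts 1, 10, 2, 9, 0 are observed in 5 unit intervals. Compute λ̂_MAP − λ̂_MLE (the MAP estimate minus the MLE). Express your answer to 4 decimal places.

Σxᵢ = 22. Posterior is Gamma(27, 8); MAP = (27−1)/8 = 26/8 ≈ 3.25000.
MLE = x̄ = 22/5 ≈ 4.40000.
Difference = 26/8 − 22/5 = -23/20 ≈ -1.1500.

MAP − MLE = -1.1500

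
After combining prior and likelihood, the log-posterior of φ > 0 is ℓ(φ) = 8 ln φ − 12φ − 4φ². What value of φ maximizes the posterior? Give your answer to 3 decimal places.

φ̂_MAP = 0.500

ℓ'(φ) = 8/φ − 12 − 8φ. Setting this to zero and multiplying by φ: 8φ² + 12φ − 8 = 0.
φ = (−12 + √(12² + 4·8·8)) / (2·8) = (−12 + √400) / 16 = (−12 + 20)/16 = 1/2.
ℓ''(φ) = −8/φ² − 8 < 0, confirming a maximum.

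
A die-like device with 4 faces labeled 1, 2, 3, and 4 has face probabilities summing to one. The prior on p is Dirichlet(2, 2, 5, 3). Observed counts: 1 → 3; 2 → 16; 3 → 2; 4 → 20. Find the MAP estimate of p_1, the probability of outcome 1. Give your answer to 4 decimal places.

The posterior is Dirichlet(αᵢ + nᵢ) = Dirichlet(5, 18, 7, 23).
For a Dirichlet(a₁,…,a_K) with all aᵢ > 1, the mode has j-th component (aⱼ − 1)/(Σaᵢ − K).
Here Σaᵢ = 53 and K = 4, so p_1 = (5 − 1)/(53 − 4) = 4/49 ≈ 0.0816.

MAP estimate: 0.0816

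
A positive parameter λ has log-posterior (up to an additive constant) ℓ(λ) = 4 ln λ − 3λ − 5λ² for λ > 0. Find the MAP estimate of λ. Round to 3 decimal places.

ℓ'(λ) = 4/λ − 3 − 10λ. Setting this to zero and multiplying by λ: 10λ² + 3λ − 4 = 0.
λ = (−3 + √(3² + 4·10·4)) / (2·10) = (−3 + √169) / 20 = (−3 + 13)/20 = 1/2.
ℓ''(λ) = −4/λ² − 10 < 0, confirming a maximum.

λ̂_MAP = 0.500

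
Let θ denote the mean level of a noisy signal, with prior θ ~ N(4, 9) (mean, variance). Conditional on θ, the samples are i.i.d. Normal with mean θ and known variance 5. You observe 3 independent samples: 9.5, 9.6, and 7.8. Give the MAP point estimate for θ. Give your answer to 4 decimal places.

θ̂_MAP = 8.1906

n = 3; x̄ = (9.5 + 9.6 + 7.8)/3 = 26.9/3 = 269/30 ≈ 8.9667.
For a Normal prior and Normal likelihood with known variance, the posterior is Normal; its mode equals its mean, the precision-weighted average.
Prior precision 1/σ₀² = 1/9; data precision n/σ² = 3/5 = 0.6.
θ̂ = ((1/9)·4 + 0.6·(269/30)) / (1/9 + 0.6) = (2621/450)/(32/45) = 8.190625 ≈ 8.1906.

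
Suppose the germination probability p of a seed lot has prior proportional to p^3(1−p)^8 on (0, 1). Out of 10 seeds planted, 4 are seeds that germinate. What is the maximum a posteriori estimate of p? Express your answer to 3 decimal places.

p̂_MAP = 0.333

The prior density ∝ p^3(1−p)^8 is the kernel of Beta(4, 9).
Data: 4 successes in 10 trials. The binomial likelihood contributes p^4(1−p)^6, so the posterior is Beta(4+4, 9+6) = Beta(8, 15).
For Beta(a, b) with a, b > 1 the mode is (a−1)/(a+b−2) = 7/21 ≈ 0.333.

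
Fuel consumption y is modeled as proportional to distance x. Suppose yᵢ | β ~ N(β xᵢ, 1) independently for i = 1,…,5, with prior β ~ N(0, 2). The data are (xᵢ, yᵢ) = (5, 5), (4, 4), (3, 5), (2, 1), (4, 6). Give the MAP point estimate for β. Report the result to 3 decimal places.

β̂_MAP = 1.163

log p(β | y) = −Σ(yᵢ − βxᵢ)²/(2·1) − β²/(2·2) + const.
Setting the derivative to zero: Σxᵢ(yᵢ − βxᵢ)/1 − β/2 = 0, so β = Σxᵢyᵢ / (Σxᵢ² + σ²/τ²).
Σxᵢyᵢ = 5·5 + 4·4 + 3·5 + 2·1 + 4·6 = 82; Σxᵢ² = 70; σ²/τ² = 0.5.
β̂_MAP = 82 / (70 + 0.5) = 82/70.5 ≈ 1.163.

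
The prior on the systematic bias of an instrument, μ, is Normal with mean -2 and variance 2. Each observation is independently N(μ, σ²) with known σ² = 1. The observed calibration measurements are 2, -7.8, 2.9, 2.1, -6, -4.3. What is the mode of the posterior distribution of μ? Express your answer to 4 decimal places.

μ̂_MAP = -1.8615

n = 6; x̄ = (2 + (-7.8) + 2.9 + 2.1 + (-6) + (-4.3))/6 = -11.1/6 = -1.85.
For a Normal prior and Normal likelihood with known variance, the posterior is Normal; its mode equals its mean, the precision-weighted average.
Prior precision 1/σ₀² = 1/2 = 0.5; data precision n/σ² = 6/1 = 6.
μ̂ = (0.5·(-2) + 6·(-1.85)) / (0.5 + 6) = (-12.1)/6.5 = -121/65 ≈ -1.8615.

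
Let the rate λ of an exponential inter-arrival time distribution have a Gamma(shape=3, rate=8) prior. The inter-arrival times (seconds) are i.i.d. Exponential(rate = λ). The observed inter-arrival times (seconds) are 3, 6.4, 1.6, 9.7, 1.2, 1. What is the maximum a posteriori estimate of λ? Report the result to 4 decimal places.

The Exponential(rate=λ) likelihood is ∝ λ^n e^(−λΣtᵢ). Here n = 6 and Σtᵢ = 3 + 6.4 + 1.6 + 9.7 + 1.2 + 1 = 22.9.
Posterior ∝ λ^2e^(−8λ) · λ^6e^(−22.9λ) = λ^8e^(−30.9λ), i.e. Gamma(9, 30.9).
Mode = (a−1)/b = 8/30.9 ≈ 0.2589.

λ̂_MAP = 0.2589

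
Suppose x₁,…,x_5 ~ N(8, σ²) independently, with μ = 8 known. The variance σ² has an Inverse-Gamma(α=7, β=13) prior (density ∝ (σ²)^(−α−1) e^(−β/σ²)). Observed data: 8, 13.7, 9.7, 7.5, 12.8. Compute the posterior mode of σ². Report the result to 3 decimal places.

σ̂²_MAP = 4.032

Sum of squared deviations about the known mean: SS = (8−8)² + (13.7−8)² + (9.7−8)² + (7.5−8)² + (12.8−8)² = 58.67.
The Normal likelihood contributes (σ²)^(−n/2) exp(−SS/(2σ²)), so the posterior is Inverse-Gamma(α + n/2, β + SS/2) = Inverse-Gamma(9.5, 42.335).
The mode of Inverse-Gamma(a, b) is b/(a+1) = 42.335/10.5 ≈ 4.032.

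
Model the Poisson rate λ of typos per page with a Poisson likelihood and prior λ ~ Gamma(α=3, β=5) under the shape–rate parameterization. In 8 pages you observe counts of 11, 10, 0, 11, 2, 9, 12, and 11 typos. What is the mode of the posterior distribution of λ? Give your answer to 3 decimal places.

Σxᵢ = 11+10+0+11+2+9+12+11 = 66, with n = 8.
Posterior ∝ λ^2e^(−5λ) · λ^66e^(−8λ) = λ^68e^(−13λ), i.e. Gamma(shape=69, rate=13).
The mode of a Gamma(a, b) with a ≥ 1 (shape–rate) is (a−1)/b = 68/13 ≈ 5.231.

λ̂_MAP = 5.231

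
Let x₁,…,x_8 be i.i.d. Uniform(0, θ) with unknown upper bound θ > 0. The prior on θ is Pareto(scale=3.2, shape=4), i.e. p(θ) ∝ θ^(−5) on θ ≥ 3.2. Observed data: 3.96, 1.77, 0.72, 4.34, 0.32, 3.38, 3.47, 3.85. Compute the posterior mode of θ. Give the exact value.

The Uniform(0, θ) likelihood is θ^(−n) for θ ≥ max(xᵢ), zero otherwise. Here max(xᵢ) = 4.34.
Posterior ∝ θ^(−5) · θ^(−8) = θ^(−13) on θ ≥ max(3.2, 4.34) = 4.34.
This density is strictly decreasing in θ, so the posterior mode lies at the lower boundary of the support.

θ̂_MAP = 4.34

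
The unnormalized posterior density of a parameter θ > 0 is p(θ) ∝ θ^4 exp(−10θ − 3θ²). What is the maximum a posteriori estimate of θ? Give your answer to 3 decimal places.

ℓ'(θ) = 4/θ − 10 − 6θ. Setting this to zero and multiplying by θ: 6θ² + 10θ − 4 = 0.
θ = (−10 + √(10² + 4·6·4)) / (2·6) = (−10 + √196) / 12 = (−10 + 14)/12 = 1/3.
ℓ''(θ) = −4/θ² − 6 < 0, confirming a maximum.

θ̂_MAP = 0.333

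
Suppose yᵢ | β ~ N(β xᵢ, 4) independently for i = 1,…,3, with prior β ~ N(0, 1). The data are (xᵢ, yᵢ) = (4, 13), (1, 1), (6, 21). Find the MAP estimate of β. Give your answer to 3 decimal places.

log p(β | y) = −Σ(yᵢ − βxᵢ)²/(2·4) − β²/(2·1) + const.
Setting the derivative to zero: Σxᵢ(yᵢ − βxᵢ)/4 − β/1 = 0, so β = Σxᵢyᵢ / (Σxᵢ² + σ²/τ²).
Σxᵢyᵢ = 4·13 + 1·1 + 6·21 = 179; Σxᵢ² = 53; σ²/τ² = 4.
β̂_MAP = 179 / (53 + 4) = 179/57 ≈ 3.140.

β̂_MAP = 3.140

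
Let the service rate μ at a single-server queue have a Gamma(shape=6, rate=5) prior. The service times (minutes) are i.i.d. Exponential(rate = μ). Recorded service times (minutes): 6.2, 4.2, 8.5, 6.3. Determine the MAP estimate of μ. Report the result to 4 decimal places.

μ̂_MAP = 0.2980

The Exponential(rate=μ) likelihood is ∝ μ^n e^(−μΣtᵢ). Here n = 4 and Σtᵢ = 6.2 + 4.2 + 8.5 + 6.3 = 25.2.
Posterior ∝ μ^5e^(−5μ) · μ^4e^(−25.2μ) = μ^9e^(−30.2μ), i.e. Gamma(10, 30.2).
Mode = (a−1)/b = 9/30.2 ≈ 0.2980.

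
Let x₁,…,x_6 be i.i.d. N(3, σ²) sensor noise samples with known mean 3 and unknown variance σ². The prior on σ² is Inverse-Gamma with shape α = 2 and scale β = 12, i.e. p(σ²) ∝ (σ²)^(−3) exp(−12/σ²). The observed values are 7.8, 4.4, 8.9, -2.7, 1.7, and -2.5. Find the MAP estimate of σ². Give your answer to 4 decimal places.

Sum of squared deviations about the known mean: SS = (7.8−3)² + (4.4−3)² + (8.9−3)² + (-2.7−3)² + (1.7−3)² + (-2.5−3)² = 124.24.
The Normal likelihood contributes (σ²)^(−n/2) exp(−SS/(2σ²)), so the posterior is Inverse-Gamma(α + n/2, β + SS/2) = Inverse-Gamma(5, 74.12).
The mode of Inverse-Gamma(a, b) is b/(a+1) = 74.12/6 ≈ 12.3533.

σ̂²_MAP = 12.3533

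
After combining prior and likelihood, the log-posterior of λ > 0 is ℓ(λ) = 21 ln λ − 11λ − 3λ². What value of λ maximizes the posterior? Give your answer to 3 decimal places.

ℓ'(λ) = 21/λ − 11 − 6λ. Setting this to zero and multiplying by λ: 6λ² + 11λ − 21 = 0.
λ = (−11 + √(11² + 4·6·21)) / (2·6) = (−11 + √625) / 12 = (−11 + 25)/12 = 7/6.
ℓ''(λ) = −21/λ² − 6 < 0, confirming a maximum.

λ̂_MAP = 1.167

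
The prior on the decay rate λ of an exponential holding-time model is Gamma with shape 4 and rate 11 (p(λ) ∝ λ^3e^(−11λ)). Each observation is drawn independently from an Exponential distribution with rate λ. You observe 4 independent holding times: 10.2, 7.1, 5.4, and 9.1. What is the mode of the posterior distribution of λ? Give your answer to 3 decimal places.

The Exponential(rate=λ) likelihood is ∝ λ^n e^(−λΣtᵢ). Here n = 4 and Σtᵢ = 10.2 + 7.1 + 5.4 + 9.1 = 31.8.
Posterior ∝ λ^3e^(−11λ) · λ^4e^(−31.8λ) = λ^7e^(−42.8λ), i.e. Gamma(8, 42.8).
Mode = (a−1)/b = 7/42.8 ≈ 0.164.

λ̂_MAP = 0.164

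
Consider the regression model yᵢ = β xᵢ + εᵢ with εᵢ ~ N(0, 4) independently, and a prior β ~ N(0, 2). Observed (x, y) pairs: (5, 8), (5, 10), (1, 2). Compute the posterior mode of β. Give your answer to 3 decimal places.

β̂_MAP = 1.736

log p(β | y) = −Σ(yᵢ − βxᵢ)²/(2·4) − β²/(2·2) + const.
Setting the derivative to zero: Σxᵢ(yᵢ − βxᵢ)/4 − β/2 = 0, so β = Σxᵢyᵢ / (Σxᵢ² + σ²/τ²).
Σxᵢyᵢ = 5·8 + 5·10 + 1·2 = 92; Σxᵢ² = 51; σ²/τ² = 2.
β̂_MAP = 92 / (51 + 2) = 92/53 ≈ 1.736.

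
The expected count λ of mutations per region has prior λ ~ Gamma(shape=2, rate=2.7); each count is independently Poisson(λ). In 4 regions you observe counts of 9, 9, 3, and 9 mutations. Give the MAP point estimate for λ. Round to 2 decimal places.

λ̂_MAP = 4.63

Σxᵢ = 9+9+3+9 = 30, with n = 4.
Posterior ∝ λe^(−2.7λ) · λ^30e^(−4λ) = λ^31e^(−6.7λ), i.e. Gamma(shape=32, rate=6.7).
The mode of a Gamma(a, b) with a ≥ 1 (shape–rate) is (a−1)/b = 31/6.7 ≈ 4.63.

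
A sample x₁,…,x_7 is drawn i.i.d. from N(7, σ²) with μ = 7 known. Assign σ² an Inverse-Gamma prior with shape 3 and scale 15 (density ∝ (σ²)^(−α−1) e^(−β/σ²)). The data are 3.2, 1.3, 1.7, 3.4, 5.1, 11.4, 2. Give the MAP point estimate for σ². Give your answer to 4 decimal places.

Sum of squared deviations about the known mean: SS = (3.2−7)² + (1.3−7)² + (1.7−7)² + (3.4−7)² + (5.1−7)² + (11.4−7)² + (2−7)² = 135.95.
The Normal likelihood contributes (σ²)^(−n/2) exp(−SS/(2σ²)), so the posterior is Inverse-Gamma(α + n/2, β + SS/2) = Inverse-Gamma(6.5, 82.975).
The mode of Inverse-Gamma(a, b) is b/(a+1) = 82.975/7.5 ≈ 11.0633.

σ̂²_MAP = 11.0633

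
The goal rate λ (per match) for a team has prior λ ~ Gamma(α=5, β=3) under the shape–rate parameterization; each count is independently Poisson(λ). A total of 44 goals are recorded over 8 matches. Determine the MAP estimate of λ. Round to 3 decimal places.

Σxᵢ = 44, n = 8.
Posterior ∝ λ^4e^(−3λ) · λ^44e^(−8λ) = λ^48e^(−11λ), i.e. Gamma(shape=49, rate=11).
The mode of a Gamma(a, b) with a ≥ 1 (shape–rate) is (a−1)/b = 48/11 ≈ 4.364.

λ̂_MAP = 4.364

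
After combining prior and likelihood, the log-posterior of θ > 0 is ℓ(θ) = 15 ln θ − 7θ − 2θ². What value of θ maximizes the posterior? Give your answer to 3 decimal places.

θ̂_MAP = 1.250

ℓ'(θ) = 15/θ − 7 − 4θ. Setting this to zero and multiplying by θ: 4θ² + 7θ − 15 = 0.
θ = (−7 + √(7² + 4·4·15)) / (2·4) = (−7 + √289) / 8 = (−7 + 17)/8 = 5/4.
ℓ''(θ) = −15/θ² − 4 < 0, confirming a maximum.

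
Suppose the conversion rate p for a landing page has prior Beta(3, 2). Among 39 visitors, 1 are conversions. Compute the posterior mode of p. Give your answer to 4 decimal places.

Prior: Beta(3, 2).
Data: 1 success in 39 trials. The binomial likelihood contributes p(1−p)^38, so the posterior is Beta(3+1, 2+38) = Beta(4, 40).
For Beta(a, b) with a, b > 1 the mode is (a−1)/(a+b−2) = 3/42 ≈ 0.0714.

p̂_MAP = 0.0714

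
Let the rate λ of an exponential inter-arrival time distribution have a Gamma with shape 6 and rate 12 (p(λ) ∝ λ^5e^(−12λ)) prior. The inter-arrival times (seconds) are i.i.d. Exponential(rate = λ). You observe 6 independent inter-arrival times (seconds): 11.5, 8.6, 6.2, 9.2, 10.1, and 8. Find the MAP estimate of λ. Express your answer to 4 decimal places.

λ̂_MAP = 0.1677

The Exponential(rate=λ) likelihood is ∝ λ^n e^(−λΣtᵢ). Here n = 6 and Σtᵢ = 11.5 + 8.6 + 6.2 + 9.2 + 10.1 + 8 = 53.6.
Posterior ∝ λ^5e^(−12λ) · λ^6e^(−53.6λ) = λ^11e^(−65.6λ), i.e. Gamma(12, 65.6).
Mode = (a−1)/b = 11/65.6 ≈ 0.1677.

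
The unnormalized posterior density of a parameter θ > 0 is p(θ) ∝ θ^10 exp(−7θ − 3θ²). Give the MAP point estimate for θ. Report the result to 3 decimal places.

θ̂_MAP = 0.833

ℓ'(θ) = 10/θ − 7 − 6θ. Setting this to zero and multiplying by θ: 6θ² + 7θ − 10 = 0.
θ = (−7 + √(7² + 4·6·10)) / (2·6) = (−7 + √289) / 12 = (−7 + 17)/12 = 5/6.
ℓ''(θ) = −10/θ² − 6 < 0, confirming a maximum.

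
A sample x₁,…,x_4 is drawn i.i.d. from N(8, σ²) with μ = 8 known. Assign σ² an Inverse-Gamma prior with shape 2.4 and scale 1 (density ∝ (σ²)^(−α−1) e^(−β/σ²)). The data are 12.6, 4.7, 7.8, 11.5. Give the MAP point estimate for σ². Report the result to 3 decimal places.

σ̂²_MAP = 4.291

Sum of squared deviations about the known mean: SS = (12.6−8)² + (4.7−8)² + (7.8−8)² + (11.5−8)² = 44.34.
The Normal likelihood contributes (σ²)^(−n/2) exp(−SS/(2σ²)), so the posterior is Inverse-Gamma(α + n/2, β + SS/2) = Inverse-Gamma(4.4, 23.17).
The mode of Inverse-Gamma(a, b) is b/(a+1) = 23.17/5.4 ≈ 4.291.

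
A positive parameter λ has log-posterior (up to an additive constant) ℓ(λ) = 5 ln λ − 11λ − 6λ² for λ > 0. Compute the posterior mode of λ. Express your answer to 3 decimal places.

λ̂_MAP = 0.333

ℓ'(λ) = 5/λ − 11 − 12λ. Setting this to zero and multiplying by λ: 12λ² + 11λ − 5 = 0.
λ = (−11 + √(11² + 4·12·5)) / (2·12) = (−11 + √361) / 24 = (−11 + 19)/24 = 1/3.
ℓ''(λ) = −5/λ² − 12 < 0, confirming a maximum.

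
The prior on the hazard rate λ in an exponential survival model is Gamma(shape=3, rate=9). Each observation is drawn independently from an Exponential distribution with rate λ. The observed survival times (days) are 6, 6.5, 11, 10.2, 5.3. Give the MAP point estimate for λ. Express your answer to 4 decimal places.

The Exponential(rate=λ) likelihood is ∝ λ^n e^(−λΣtᵢ). Here n = 5 and Σtᵢ = 6 + 6.5 + 11 + 10.2 + 5.3 = 39.
Posterior ∝ λ^2e^(−9λ) · λ^5e^(−39λ) = λ^7e^(−48λ), i.e. Gamma(8, 48).
Mode = (a−1)/b = 7/48 ≈ 0.1458.

λ̂_MAP = 0.1458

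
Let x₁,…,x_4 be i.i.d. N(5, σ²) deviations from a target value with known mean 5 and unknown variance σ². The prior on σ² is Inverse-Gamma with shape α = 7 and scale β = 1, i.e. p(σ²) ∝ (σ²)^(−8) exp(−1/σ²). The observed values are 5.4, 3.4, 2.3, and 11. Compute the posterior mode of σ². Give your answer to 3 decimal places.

Sum of squared deviations about the known mean: SS = (5.4−5)² + (3.4−5)² + (2.3−5)² + (11−5)² = 46.01.
The Normal likelihood contributes (σ²)^(−n/2) exp(−SS/(2σ²)), so the posterior is Inverse-Gamma(α + n/2, β + SS/2) = Inverse-Gamma(9, 24.005).
The mode of Inverse-Gamma(a, b) is b/(a+1) = 24.005/10 ≈ 2.401.

σ̂²_MAP = 2.401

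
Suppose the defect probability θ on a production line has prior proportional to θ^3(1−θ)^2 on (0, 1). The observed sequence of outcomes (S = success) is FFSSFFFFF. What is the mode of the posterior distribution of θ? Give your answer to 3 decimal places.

The prior density ∝ θ^3(1−θ)^2 is the kernel of Beta(4, 3).
Data: 2 successes in 9 trials (from the sequence). The binomial likelihood contributes θ^2(1−θ)^7, so the posterior is Beta(4+2, 3+7) = Beta(6, 10).
For Beta(a, b) with a, b > 1 the mode is (a−1)/(a+b−2) = 5/14 ≈ 0.357.

θ̂_MAP = 0.357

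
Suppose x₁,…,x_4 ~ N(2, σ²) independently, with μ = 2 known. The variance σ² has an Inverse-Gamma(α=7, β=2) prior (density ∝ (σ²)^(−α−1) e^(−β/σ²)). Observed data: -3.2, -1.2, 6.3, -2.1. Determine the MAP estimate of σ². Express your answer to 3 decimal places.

Sum of squared deviations about the known mean: SS = (-3.2−2)² + (-1.2−2)² + (6.3−2)² + (-2.1−2)² = 72.58.
The Normal likelihood contributes (σ²)^(−n/2) exp(−SS/(2σ²)), so the posterior is Inverse-Gamma(α + n/2, β + SS/2) = Inverse-Gamma(9, 38.29).
The mode of Inverse-Gamma(a, b) is b/(a+1) = 38.29/10 ≈ 3.829.

σ̂²_MAP = 3.829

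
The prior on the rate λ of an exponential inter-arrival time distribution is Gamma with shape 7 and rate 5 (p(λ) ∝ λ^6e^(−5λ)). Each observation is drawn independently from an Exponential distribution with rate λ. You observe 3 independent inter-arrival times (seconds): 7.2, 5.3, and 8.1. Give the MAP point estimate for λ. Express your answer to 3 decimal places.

λ̂_MAP = 0.352

The Exponential(rate=λ) likelihood is ∝ λ^n e^(−λΣtᵢ). Here n = 3 and Σtᵢ = 7.2 + 5.3 + 8.1 = 20.6.
Posterior ∝ λ^6e^(−5λ) · λ^3e^(−20.6λ) = λ^9e^(−25.6λ), i.e. Gamma(10, 25.6).
Mode = (a−1)/b = 9/25.6 ≈ 0.352.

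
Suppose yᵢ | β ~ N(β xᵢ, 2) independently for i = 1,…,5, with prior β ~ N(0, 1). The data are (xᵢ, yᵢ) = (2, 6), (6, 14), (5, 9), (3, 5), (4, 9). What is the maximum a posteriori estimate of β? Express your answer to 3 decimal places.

β̂_MAP = 2.087

log p(β | y) = −Σ(yᵢ − βxᵢ)²/(2·2) − β²/(2·1) + const.
Setting the derivative to zero: Σxᵢ(yᵢ − βxᵢ)/2 − β/1 = 0, so β = Σxᵢyᵢ / (Σxᵢ² + σ²/τ²).
Σxᵢyᵢ = 2·6 + 6·14 + 5·9 + 3·5 + 4·9 = 192; Σxᵢ² = 90; σ²/τ² = 2.
β̂_MAP = 192 / (90 + 2) = 192/92 ≈ 2.087.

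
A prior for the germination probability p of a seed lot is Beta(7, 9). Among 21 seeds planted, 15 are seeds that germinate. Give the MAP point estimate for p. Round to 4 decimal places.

Prior: Beta(7, 9).
Data: 15 successes in 21 trials. The binomial likelihood contributes p^15(1−p)^6, so the posterior is Beta(7+15, 9+6) = Beta(22, 15).
For Beta(a, b) with a, b > 1 the mode is (a−1)/(a+b−2) = 21/35 ≈ 0.6000.

p̂_MAP = 0.6000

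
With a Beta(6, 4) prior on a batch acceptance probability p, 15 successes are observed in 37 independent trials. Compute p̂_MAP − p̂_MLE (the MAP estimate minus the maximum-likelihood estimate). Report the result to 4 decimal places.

MAP − MLE = 0.0390

Posterior is Beta(21, 26); MAP = (21−1)/(47−2) = 20/45 ≈ 0.44444.
MLE ignores the prior: p̂_MLE = k/n = 15/37 ≈ 0.40541.
Difference = 20/45 − 15/37 = 13/333 ≈ 0.0390.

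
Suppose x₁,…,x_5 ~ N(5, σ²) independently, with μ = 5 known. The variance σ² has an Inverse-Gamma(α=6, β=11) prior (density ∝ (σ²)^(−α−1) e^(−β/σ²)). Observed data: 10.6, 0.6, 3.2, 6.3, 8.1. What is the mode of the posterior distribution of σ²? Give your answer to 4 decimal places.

Sum of squared deviations about the known mean: SS = (10.6−5)² + (0.6−5)² + (3.2−5)² + (6.3−5)² + (8.1−5)² = 65.26.
The Normal likelihood contributes (σ²)^(−n/2) exp(−SS/(2σ²)), so the posterior is Inverse-Gamma(α + n/2, β + SS/2) = Inverse-Gamma(8.5, 43.63).
The mode of Inverse-Gamma(a, b) is b/(a+1) = 43.63/9.5 ≈ 4.5926.

σ̂²_MAP = 4.5926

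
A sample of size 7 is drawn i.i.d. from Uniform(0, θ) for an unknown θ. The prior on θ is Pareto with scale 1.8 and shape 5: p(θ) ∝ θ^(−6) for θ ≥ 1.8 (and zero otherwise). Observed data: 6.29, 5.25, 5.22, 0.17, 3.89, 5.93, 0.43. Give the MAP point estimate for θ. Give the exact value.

θ̂_MAP = 6.29

The Uniform(0, θ) likelihood is θ^(−n) for θ ≥ max(xᵢ), zero otherwise. Here max(xᵢ) = 6.29.
Posterior ∝ θ^(−6) · θ^(−7) = θ^(−13) on θ ≥ max(1.8, 6.29) = 6.29.
This density is strictly decreasing in θ, so the posterior mode lies at the lower boundary of the support.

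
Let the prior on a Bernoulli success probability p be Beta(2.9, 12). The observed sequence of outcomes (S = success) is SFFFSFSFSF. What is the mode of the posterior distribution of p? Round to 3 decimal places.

Prior: Beta(2.9, 12).
Data: 4 successes in 10 trials (from the sequence). The binomial likelihood contributes p^4(1−p)^6, so the posterior is Beta(2.9+4, 12+6) = Beta(6.9, 18).
For Beta(a, b) with a, b > 1 the mode is (a−1)/(a+b−2) = 5.9/22.9 ≈ 0.258.

p̂_MAP = 0.258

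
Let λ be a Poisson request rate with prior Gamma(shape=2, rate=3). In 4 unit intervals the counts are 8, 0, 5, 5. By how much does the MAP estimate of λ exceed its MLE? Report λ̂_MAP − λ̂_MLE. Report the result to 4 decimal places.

MAP − MLE = -1.7857

Σxᵢ = 18. Posterior is Gamma(20, 7); MAP = (20−1)/7 = 19/7 ≈ 2.71429.
MLE = x̄ = 18/4 ≈ 4.50000.
Difference = 19/7 − 18/4 = -25/14 ≈ -1.7857.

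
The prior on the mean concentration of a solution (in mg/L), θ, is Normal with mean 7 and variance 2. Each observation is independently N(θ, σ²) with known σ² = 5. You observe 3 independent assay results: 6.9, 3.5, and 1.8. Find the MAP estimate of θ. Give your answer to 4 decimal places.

θ̂_MAP = 5.4000

n = 3; x̄ = (6.9 + 3.5 + 1.8)/3 = 12.2/3 = 61/15 ≈ 4.0667.
For a Normal prior and Normal likelihood with known variance, the posterior is Normal; its mode equals its mean, the precision-weighted average.
Prior precision 1/σ₀² = 1/2 = 0.5; data precision n/σ² = 3/5 = 0.6.
θ̂ = (0.5·7 + 0.6·(61/15)) / (0.5 + 0.6) = 5.94/1.1 = 5.4000.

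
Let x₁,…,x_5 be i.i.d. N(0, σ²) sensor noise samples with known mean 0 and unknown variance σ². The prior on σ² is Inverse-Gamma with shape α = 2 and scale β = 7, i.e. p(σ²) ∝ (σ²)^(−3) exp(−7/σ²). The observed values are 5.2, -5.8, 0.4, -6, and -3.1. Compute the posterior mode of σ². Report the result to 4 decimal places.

Sum of squared deviations about the known mean: SS = (5.2−0)² + (-5.8−0)² + (0.4−0)² + (-6−0)² + (-3.1−0)² = 106.45.
The Normal likelihood contributes (σ²)^(−n/2) exp(−SS/(2σ²)), so the posterior is Inverse-Gamma(α + n/2, β + SS/2) = Inverse-Gamma(4.5, 60.225).
The mode of Inverse-Gamma(a, b) is b/(a+1) = 60.225/5.5 ≈ 10.9500.

σ̂²_MAP = 10.9500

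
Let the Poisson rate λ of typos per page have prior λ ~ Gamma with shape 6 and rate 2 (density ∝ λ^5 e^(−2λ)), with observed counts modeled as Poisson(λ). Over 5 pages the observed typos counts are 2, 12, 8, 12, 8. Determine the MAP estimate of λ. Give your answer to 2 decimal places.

Σxᵢ = 2+12+8+12+8 = 42, with n = 5.
Posterior ∝ λ^5e^(−2λ) · λ^42e^(−5λ) = λ^47e^(−7λ), i.e. Gamma(shape=48, rate=7).
The mode of a Gamma(a, b) with a ≥ 1 (shape–rate) is (a−1)/b = 47/7 ≈ 6.71.

λ̂_MAP = 6.71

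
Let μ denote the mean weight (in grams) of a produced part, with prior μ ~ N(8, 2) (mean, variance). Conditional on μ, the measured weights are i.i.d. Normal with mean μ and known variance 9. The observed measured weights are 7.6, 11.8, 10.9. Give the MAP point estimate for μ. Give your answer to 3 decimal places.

n = 3; x̄ = (7.6 + 11.8 + 10.9)/3 = 30.3/3 = 10.1.
For a Normal prior and Normal likelihood with known variance, the posterior is Normal; its mode equals its mean, the precision-weighted average.
Prior precision 1/σ₀² = 1/2 = 0.5; data precision n/σ² = 3/9 = 1/3.
μ̂ = (0.5·8 + (1/3)·10.1) / (0.5 + 1/3) = (221/30)/(5/6) = 8.840.

μ̂_MAP = 8.840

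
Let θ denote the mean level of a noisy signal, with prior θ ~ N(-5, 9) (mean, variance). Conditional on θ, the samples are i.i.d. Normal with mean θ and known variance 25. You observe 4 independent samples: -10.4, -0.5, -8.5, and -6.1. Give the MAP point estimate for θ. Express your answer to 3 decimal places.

θ̂_MAP = -5.811

n = 4; x̄ = ((-10.4) + (-0.5) + (-8.5) + (-6.1))/4 = -25.5/4 = -6.375.
For a Normal prior and Normal likelihood with known variance, the posterior is Normal; its mode equals its mean, the precision-weighted average.
Prior precision 1/σ₀² = 1/9; data precision n/σ² = 4/25 = 0.16.
θ̂ = ((1/9)·(-5) + 0.16·(-6.375)) / (1/9 + 0.16) = (-709/450)/(61/225) = -709/122 ≈ -5.811.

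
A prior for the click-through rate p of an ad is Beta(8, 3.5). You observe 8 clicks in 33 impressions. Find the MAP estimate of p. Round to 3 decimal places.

Prior: Beta(8, 3.5).
Data: 8 successes in 33 trials. The binomial likelihood contributes p^8(1−p)^25, so the posterior is Beta(8+8, 3.5+25) = Beta(16, 28.5).
For Beta(a, b) with a, b > 1 the mode is (a−1)/(a+b−2) = 15/42.5 ≈ 0.353.

p̂_MAP = 0.353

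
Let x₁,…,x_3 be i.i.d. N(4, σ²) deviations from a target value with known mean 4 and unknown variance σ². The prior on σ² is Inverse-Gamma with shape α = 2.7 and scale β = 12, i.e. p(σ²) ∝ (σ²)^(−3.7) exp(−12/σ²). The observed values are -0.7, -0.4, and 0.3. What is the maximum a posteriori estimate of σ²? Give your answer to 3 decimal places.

σ̂²_MAP = 7.610

Sum of squared deviations about the known mean: SS = (-0.7−4)² + (-0.4−4)² + (0.3−4)² = 55.14.
The Normal likelihood contributes (σ²)^(−n/2) exp(−SS/(2σ²)), so the posterior is Inverse-Gamma(α + n/2, β + SS/2) = Inverse-Gamma(4.2, 39.57).
The mode of Inverse-Gamma(a, b) is b/(a+1) = 39.57/5.2 ≈ 7.610.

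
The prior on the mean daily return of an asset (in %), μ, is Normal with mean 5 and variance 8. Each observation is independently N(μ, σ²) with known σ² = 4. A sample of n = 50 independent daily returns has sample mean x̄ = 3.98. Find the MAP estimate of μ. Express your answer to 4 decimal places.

μ̂_MAP = 3.9901

n = 50, x̄ = 3.98.
For a Normal prior and Normal likelihood with known variance, the posterior is Normal; its mode equals its mean, the precision-weighted average.
Prior precision 1/σ₀² = 1/8 = 0.125; data precision n/σ² = 50/4 = 12.5.
μ̂ = (0.125·5 + 12.5·3.98) / (0.125 + 12.5) = 50.375/12.625 = 403/101 ≈ 3.9901.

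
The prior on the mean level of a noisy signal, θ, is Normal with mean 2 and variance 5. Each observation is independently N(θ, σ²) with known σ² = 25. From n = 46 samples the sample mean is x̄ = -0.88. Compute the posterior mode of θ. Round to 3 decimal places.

n = 46, x̄ = -0.88.
For a Normal prior and Normal likelihood with known variance, the posterior is Normal; its mode equals its mean, the precision-weighted average.
Prior precision 1/σ₀² = 1/5 = 0.2; data precision n/σ² = 46/25 = 1.84.
θ̂ = (0.2·2 + 1.84·(-0.88)) / (0.2 + 1.84) = (-1.2192)/2.04 = -254/425 ≈ -0.598.

θ̂_MAP = -0.598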